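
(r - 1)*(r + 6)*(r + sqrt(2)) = r^3 + sqrt(2)*r^2 + 5*r^2 - 6*r + 5*sqrt(2)*r - 6*sqrt(2)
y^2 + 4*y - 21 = (y - 3)*(y + 7)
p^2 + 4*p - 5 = (p - 1)*(p + 5)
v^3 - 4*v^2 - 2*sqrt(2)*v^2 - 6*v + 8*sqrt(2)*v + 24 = (v - 4)*(v - 3*sqrt(2))*(v + sqrt(2))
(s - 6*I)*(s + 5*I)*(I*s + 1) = I*s^3 + 2*s^2 + 29*I*s + 30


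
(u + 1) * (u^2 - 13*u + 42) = u^3 - 12*u^2 + 29*u + 42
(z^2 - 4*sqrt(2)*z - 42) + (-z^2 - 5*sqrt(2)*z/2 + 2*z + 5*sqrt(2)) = -13*sqrt(2)*z/2 + 2*z - 42 + 5*sqrt(2)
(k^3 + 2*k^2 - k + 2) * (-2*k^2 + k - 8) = -2*k^5 - 3*k^4 - 4*k^3 - 21*k^2 + 10*k - 16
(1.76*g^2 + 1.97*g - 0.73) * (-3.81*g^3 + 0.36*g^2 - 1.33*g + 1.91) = -6.7056*g^5 - 6.8721*g^4 + 1.1497*g^3 + 0.478699999999999*g^2 + 4.7336*g - 1.3943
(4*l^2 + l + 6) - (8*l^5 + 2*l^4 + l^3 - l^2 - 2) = -8*l^5 - 2*l^4 - l^3 + 5*l^2 + l + 8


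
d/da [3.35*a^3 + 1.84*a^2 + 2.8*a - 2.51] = 10.05*a^2 + 3.68*a + 2.8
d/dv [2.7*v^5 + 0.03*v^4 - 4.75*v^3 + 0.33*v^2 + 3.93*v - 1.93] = 13.5*v^4 + 0.12*v^3 - 14.25*v^2 + 0.66*v + 3.93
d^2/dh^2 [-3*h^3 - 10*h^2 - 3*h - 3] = -18*h - 20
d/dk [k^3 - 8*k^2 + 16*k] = 3*k^2 - 16*k + 16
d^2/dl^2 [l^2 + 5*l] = 2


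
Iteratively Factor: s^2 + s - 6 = (s - 2)*(s + 3)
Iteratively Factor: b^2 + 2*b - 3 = (b - 1)*(b + 3)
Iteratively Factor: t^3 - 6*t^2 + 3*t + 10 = (t - 2)*(t^2 - 4*t - 5) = (t - 2)*(t + 1)*(t - 5)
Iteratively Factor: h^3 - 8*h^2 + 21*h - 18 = (h - 3)*(h^2 - 5*h + 6) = (h - 3)*(h - 2)*(h - 3)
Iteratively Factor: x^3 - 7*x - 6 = (x + 2)*(x^2 - 2*x - 3) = (x - 3)*(x + 2)*(x + 1)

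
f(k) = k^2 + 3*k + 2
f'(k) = 2*k + 3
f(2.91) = 19.20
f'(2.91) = 8.82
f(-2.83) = 1.52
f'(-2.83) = -2.66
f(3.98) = 29.78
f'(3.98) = 10.96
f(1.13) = 6.67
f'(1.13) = 5.26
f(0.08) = 2.25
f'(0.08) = 3.16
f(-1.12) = -0.11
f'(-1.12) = 0.76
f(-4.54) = 8.99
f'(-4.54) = -6.08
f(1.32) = 7.70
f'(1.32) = 5.64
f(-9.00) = 56.00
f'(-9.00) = -15.00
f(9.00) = 110.00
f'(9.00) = 21.00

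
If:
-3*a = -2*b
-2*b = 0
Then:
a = 0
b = 0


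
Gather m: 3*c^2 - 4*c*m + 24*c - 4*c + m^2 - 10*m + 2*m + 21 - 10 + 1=3*c^2 + 20*c + m^2 + m*(-4*c - 8) + 12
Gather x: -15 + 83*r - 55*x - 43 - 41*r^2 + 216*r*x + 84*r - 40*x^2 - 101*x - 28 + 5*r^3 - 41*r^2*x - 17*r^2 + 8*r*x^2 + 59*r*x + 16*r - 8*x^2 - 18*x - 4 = 5*r^3 - 58*r^2 + 183*r + x^2*(8*r - 48) + x*(-41*r^2 + 275*r - 174) - 90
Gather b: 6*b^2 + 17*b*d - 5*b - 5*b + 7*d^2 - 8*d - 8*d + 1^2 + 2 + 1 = 6*b^2 + b*(17*d - 10) + 7*d^2 - 16*d + 4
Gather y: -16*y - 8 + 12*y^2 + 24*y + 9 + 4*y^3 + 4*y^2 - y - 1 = 4*y^3 + 16*y^2 + 7*y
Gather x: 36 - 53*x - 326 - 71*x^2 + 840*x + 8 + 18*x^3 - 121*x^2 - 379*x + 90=18*x^3 - 192*x^2 + 408*x - 192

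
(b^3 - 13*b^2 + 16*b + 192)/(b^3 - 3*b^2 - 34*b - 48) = (b - 8)/(b + 2)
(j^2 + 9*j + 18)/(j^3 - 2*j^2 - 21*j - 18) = (j + 6)/(j^2 - 5*j - 6)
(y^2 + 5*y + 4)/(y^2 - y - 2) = (y + 4)/(y - 2)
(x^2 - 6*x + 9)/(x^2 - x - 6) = (x - 3)/(x + 2)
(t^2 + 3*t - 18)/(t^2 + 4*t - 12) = (t - 3)/(t - 2)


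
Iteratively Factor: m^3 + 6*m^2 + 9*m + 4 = (m + 1)*(m^2 + 5*m + 4) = (m + 1)^2*(m + 4)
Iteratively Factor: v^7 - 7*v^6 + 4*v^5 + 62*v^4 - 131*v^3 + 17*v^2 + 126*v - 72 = (v - 2)*(v^6 - 5*v^5 - 6*v^4 + 50*v^3 - 31*v^2 - 45*v + 36) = (v - 2)*(v - 1)*(v^5 - 4*v^4 - 10*v^3 + 40*v^2 + 9*v - 36) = (v - 2)*(v - 1)*(v + 3)*(v^4 - 7*v^3 + 11*v^2 + 7*v - 12) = (v - 4)*(v - 2)*(v - 1)*(v + 3)*(v^3 - 3*v^2 - v + 3) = (v - 4)*(v - 2)*(v - 1)^2*(v + 3)*(v^2 - 2*v - 3) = (v - 4)*(v - 2)*(v - 1)^2*(v + 1)*(v + 3)*(v - 3)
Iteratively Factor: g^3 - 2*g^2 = (g)*(g^2 - 2*g) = g*(g - 2)*(g)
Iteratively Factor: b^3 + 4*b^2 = (b + 4)*(b^2) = b*(b + 4)*(b)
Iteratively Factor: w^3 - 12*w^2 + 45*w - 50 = (w - 2)*(w^2 - 10*w + 25) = (w - 5)*(w - 2)*(w - 5)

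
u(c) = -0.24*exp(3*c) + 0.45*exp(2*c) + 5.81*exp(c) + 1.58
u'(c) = -0.72*exp(3*c) + 0.9*exp(2*c) + 5.81*exp(c)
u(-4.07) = 1.68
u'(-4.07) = 0.10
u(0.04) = 7.84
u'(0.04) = 6.21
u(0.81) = 14.19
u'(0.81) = 9.43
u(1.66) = 9.67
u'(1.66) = -49.29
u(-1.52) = 2.87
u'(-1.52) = 1.31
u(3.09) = -2200.93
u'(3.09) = -7080.24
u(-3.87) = 1.70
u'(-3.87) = 0.12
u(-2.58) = 2.02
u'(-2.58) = 0.45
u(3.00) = -1644.92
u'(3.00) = -5354.44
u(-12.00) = 1.58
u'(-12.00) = 0.00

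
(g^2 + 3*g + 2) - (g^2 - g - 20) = 4*g + 22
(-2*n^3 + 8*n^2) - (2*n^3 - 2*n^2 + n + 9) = -4*n^3 + 10*n^2 - n - 9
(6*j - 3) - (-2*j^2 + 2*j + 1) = 2*j^2 + 4*j - 4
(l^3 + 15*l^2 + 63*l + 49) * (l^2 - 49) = l^5 + 15*l^4 + 14*l^3 - 686*l^2 - 3087*l - 2401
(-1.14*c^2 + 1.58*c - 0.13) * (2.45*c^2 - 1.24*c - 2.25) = -2.793*c^4 + 5.2846*c^3 + 0.2873*c^2 - 3.3938*c + 0.2925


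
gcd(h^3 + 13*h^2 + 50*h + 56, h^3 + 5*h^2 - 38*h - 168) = h^2 + 11*h + 28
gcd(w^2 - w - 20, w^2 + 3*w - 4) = w + 4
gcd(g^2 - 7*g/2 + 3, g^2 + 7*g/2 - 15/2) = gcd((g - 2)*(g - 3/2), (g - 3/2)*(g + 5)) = g - 3/2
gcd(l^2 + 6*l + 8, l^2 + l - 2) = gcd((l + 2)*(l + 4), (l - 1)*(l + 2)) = l + 2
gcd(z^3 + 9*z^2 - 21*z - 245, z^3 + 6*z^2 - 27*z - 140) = z^2 + 2*z - 35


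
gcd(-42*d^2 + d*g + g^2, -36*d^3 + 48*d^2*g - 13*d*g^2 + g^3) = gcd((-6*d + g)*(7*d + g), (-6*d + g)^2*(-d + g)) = 6*d - g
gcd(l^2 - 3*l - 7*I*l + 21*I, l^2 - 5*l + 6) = l - 3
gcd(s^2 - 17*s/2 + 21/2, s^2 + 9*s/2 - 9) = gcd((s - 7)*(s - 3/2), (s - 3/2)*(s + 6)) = s - 3/2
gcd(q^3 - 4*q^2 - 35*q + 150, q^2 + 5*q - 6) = q + 6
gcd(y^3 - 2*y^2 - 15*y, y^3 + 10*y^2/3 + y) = y^2 + 3*y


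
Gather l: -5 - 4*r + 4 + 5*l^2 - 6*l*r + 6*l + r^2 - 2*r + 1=5*l^2 + l*(6 - 6*r) + r^2 - 6*r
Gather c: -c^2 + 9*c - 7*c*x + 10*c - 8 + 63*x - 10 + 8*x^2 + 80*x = -c^2 + c*(19 - 7*x) + 8*x^2 + 143*x - 18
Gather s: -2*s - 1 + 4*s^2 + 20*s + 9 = 4*s^2 + 18*s + 8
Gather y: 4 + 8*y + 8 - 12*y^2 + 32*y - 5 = -12*y^2 + 40*y + 7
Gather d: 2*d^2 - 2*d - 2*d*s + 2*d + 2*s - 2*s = 2*d^2 - 2*d*s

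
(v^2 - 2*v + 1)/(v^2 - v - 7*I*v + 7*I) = (v - 1)/(v - 7*I)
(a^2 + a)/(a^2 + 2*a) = (a + 1)/(a + 2)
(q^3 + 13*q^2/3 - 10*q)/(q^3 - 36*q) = (q - 5/3)/(q - 6)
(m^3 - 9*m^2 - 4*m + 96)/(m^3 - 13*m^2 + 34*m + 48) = (m^2 - m - 12)/(m^2 - 5*m - 6)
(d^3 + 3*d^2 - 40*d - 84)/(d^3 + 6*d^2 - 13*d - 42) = (d - 6)/(d - 3)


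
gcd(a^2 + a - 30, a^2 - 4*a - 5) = a - 5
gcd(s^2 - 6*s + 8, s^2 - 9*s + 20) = s - 4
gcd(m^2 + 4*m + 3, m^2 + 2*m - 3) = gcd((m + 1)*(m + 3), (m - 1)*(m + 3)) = m + 3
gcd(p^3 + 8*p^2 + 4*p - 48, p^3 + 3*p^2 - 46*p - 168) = p^2 + 10*p + 24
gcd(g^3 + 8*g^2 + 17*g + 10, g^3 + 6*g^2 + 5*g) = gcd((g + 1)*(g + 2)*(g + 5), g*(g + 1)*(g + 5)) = g^2 + 6*g + 5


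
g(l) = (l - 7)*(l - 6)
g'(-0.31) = -13.62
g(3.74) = 7.37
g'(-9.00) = -31.00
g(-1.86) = 69.64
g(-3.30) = 95.79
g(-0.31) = 46.13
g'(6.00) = -1.00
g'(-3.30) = -19.60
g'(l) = 2*l - 13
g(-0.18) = 44.37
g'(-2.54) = -18.08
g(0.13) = 40.33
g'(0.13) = -12.74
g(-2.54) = 81.47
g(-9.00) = 240.00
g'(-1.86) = -16.72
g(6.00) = 0.00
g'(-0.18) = -13.36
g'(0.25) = -12.50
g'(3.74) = -5.52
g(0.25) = 38.81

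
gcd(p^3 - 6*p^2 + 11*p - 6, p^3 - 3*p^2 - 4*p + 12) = p^2 - 5*p + 6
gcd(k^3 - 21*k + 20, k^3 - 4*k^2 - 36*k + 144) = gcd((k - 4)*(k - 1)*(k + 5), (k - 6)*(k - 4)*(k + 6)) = k - 4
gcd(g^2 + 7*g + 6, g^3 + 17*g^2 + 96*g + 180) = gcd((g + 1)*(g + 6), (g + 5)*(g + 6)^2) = g + 6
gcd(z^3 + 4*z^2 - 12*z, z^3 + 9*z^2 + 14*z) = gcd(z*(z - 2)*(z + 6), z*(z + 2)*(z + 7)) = z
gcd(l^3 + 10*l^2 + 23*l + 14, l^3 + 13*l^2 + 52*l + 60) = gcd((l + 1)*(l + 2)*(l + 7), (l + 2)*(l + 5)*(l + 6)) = l + 2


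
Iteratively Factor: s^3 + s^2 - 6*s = (s)*(s^2 + s - 6) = s*(s - 2)*(s + 3)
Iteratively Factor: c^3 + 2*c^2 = (c)*(c^2 + 2*c) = c^2*(c + 2)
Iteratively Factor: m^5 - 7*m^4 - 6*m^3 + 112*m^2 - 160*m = (m + 4)*(m^4 - 11*m^3 + 38*m^2 - 40*m) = (m - 2)*(m + 4)*(m^3 - 9*m^2 + 20*m) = (m - 5)*(m - 2)*(m + 4)*(m^2 - 4*m) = (m - 5)*(m - 4)*(m - 2)*(m + 4)*(m)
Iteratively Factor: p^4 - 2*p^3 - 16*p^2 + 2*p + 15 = (p - 5)*(p^3 + 3*p^2 - p - 3) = (p - 5)*(p - 1)*(p^2 + 4*p + 3) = (p - 5)*(p - 1)*(p + 3)*(p + 1)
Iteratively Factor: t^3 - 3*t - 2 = (t + 1)*(t^2 - t - 2) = (t - 2)*(t + 1)*(t + 1)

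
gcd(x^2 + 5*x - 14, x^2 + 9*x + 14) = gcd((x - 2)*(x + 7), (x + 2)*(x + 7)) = x + 7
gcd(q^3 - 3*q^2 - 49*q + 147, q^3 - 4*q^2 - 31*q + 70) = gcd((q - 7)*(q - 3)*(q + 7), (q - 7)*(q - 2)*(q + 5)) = q - 7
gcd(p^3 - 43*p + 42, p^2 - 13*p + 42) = p - 6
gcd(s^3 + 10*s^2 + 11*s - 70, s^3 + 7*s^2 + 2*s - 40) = s^2 + 3*s - 10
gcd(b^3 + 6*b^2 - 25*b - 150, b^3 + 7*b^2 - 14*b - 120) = b^2 + 11*b + 30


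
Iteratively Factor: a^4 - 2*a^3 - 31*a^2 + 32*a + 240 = (a - 5)*(a^3 + 3*a^2 - 16*a - 48) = (a - 5)*(a + 4)*(a^2 - a - 12) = (a - 5)*(a - 4)*(a + 4)*(a + 3)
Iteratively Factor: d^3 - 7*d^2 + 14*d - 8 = (d - 4)*(d^2 - 3*d + 2) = (d - 4)*(d - 2)*(d - 1)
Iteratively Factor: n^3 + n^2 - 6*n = (n + 3)*(n^2 - 2*n) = n*(n + 3)*(n - 2)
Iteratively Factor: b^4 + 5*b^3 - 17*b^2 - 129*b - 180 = (b + 3)*(b^3 + 2*b^2 - 23*b - 60) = (b + 3)^2*(b^2 - b - 20) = (b - 5)*(b + 3)^2*(b + 4)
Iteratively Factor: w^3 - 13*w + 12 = (w - 3)*(w^2 + 3*w - 4) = (w - 3)*(w + 4)*(w - 1)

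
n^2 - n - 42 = (n - 7)*(n + 6)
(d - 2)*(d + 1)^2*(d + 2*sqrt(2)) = d^4 + 2*sqrt(2)*d^3 - 3*d^2 - 6*sqrt(2)*d - 2*d - 4*sqrt(2)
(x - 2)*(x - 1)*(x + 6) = x^3 + 3*x^2 - 16*x + 12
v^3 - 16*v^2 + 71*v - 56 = (v - 8)*(v - 7)*(v - 1)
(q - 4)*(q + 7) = q^2 + 3*q - 28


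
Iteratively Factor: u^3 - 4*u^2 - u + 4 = (u + 1)*(u^2 - 5*u + 4) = (u - 1)*(u + 1)*(u - 4)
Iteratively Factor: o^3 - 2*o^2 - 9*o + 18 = (o + 3)*(o^2 - 5*o + 6) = (o - 2)*(o + 3)*(o - 3)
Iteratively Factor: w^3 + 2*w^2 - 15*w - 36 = (w + 3)*(w^2 - w - 12) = (w - 4)*(w + 3)*(w + 3)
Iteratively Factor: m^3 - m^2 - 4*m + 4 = (m - 1)*(m^2 - 4) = (m - 1)*(m + 2)*(m - 2)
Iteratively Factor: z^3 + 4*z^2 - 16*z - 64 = (z - 4)*(z^2 + 8*z + 16) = (z - 4)*(z + 4)*(z + 4)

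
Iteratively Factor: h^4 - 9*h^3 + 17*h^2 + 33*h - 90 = (h + 2)*(h^3 - 11*h^2 + 39*h - 45) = (h - 5)*(h + 2)*(h^2 - 6*h + 9) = (h - 5)*(h - 3)*(h + 2)*(h - 3)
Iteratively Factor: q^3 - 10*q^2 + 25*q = (q - 5)*(q^2 - 5*q) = (q - 5)^2*(q)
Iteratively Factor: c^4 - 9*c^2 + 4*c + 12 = (c - 2)*(c^3 + 2*c^2 - 5*c - 6) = (c - 2)*(c + 3)*(c^2 - c - 2) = (c - 2)*(c + 1)*(c + 3)*(c - 2)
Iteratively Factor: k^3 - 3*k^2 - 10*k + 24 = (k - 4)*(k^2 + k - 6) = (k - 4)*(k + 3)*(k - 2)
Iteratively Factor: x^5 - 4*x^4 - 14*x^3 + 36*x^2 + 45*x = (x - 3)*(x^4 - x^3 - 17*x^2 - 15*x) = x*(x - 3)*(x^3 - x^2 - 17*x - 15) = x*(x - 3)*(x + 1)*(x^2 - 2*x - 15) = x*(x - 3)*(x + 1)*(x + 3)*(x - 5)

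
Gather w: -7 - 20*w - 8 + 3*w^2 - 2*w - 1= 3*w^2 - 22*w - 16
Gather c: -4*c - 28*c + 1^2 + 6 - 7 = -32*c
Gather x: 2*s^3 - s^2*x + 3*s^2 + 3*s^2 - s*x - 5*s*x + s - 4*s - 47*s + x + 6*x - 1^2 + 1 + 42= 2*s^3 + 6*s^2 - 50*s + x*(-s^2 - 6*s + 7) + 42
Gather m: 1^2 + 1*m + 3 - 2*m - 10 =-m - 6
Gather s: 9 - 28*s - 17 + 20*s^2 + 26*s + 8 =20*s^2 - 2*s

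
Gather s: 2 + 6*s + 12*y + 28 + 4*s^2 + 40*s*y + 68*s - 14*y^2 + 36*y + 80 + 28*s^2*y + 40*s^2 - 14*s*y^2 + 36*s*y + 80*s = s^2*(28*y + 44) + s*(-14*y^2 + 76*y + 154) - 14*y^2 + 48*y + 110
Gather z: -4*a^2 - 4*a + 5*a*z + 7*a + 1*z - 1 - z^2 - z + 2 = -4*a^2 + 5*a*z + 3*a - z^2 + 1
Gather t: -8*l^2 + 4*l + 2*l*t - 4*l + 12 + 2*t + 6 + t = -8*l^2 + t*(2*l + 3) + 18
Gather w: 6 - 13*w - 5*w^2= -5*w^2 - 13*w + 6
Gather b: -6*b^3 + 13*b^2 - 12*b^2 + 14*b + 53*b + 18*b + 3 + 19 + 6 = -6*b^3 + b^2 + 85*b + 28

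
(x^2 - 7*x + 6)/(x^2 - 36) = (x - 1)/(x + 6)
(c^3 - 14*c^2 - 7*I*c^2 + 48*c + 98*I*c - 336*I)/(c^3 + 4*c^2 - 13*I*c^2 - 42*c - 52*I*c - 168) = (c^2 - 14*c + 48)/(c^2 + c*(4 - 6*I) - 24*I)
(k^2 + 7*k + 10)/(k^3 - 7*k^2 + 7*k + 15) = (k^2 + 7*k + 10)/(k^3 - 7*k^2 + 7*k + 15)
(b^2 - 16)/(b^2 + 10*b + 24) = (b - 4)/(b + 6)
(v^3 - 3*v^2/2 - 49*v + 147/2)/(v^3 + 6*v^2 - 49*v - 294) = (v - 3/2)/(v + 6)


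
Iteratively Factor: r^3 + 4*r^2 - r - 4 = (r + 4)*(r^2 - 1) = (r - 1)*(r + 4)*(r + 1)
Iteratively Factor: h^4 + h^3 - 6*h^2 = (h)*(h^3 + h^2 - 6*h) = h*(h + 3)*(h^2 - 2*h) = h*(h - 2)*(h + 3)*(h)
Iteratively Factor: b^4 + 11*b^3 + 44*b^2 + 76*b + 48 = (b + 2)*(b^3 + 9*b^2 + 26*b + 24) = (b + 2)*(b + 3)*(b^2 + 6*b + 8) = (b + 2)*(b + 3)*(b + 4)*(b + 2)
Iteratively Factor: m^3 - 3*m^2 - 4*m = (m - 4)*(m^2 + m) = m*(m - 4)*(m + 1)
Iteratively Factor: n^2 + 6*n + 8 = (n + 4)*(n + 2)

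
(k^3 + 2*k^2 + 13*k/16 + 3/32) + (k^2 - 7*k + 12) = k^3 + 3*k^2 - 99*k/16 + 387/32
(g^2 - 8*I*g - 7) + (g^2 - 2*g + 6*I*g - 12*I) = 2*g^2 - 2*g - 2*I*g - 7 - 12*I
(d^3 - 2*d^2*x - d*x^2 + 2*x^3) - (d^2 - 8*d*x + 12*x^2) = d^3 - 2*d^2*x - d^2 - d*x^2 + 8*d*x + 2*x^3 - 12*x^2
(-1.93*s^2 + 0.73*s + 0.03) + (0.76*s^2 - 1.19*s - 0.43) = -1.17*s^2 - 0.46*s - 0.4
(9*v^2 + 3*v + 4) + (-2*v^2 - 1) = 7*v^2 + 3*v + 3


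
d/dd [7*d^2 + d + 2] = 14*d + 1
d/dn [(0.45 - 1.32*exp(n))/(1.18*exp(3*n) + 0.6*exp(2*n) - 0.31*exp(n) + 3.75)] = (3.1152*exp(3*n) - 0.801*exp(2*n) - 0.54*exp(n) - 4.8105)*exp(n)/(1.3924*exp(6*n) + 1.416*exp(5*n) - 0.3716*exp(4*n) + 8.478*exp(3*n) + 4.5961*exp(2*n) - 2.325*exp(n) + 14.0625)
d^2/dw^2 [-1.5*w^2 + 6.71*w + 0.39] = -3.00000000000000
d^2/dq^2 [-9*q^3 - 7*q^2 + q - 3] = -54*q - 14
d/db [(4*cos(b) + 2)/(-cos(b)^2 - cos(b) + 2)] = 2*(2*sin(b)^2 - 2*cos(b) - 7)*sin(b)/(cos(b)^2 + cos(b) - 2)^2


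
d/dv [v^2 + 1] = 2*v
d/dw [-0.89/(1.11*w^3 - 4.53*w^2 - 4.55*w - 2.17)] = (2.9637*w^2 - 8.0634*w - 4.0495)/(-1.11*w^3 + 4.53*w^2 + 4.55*w + 2.17)^2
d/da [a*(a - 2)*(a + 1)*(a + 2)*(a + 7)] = 5*a^4 + 32*a^3 + 9*a^2 - 64*a - 28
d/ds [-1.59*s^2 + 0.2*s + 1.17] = 0.2 - 3.18*s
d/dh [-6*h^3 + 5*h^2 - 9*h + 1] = -18*h^2 + 10*h - 9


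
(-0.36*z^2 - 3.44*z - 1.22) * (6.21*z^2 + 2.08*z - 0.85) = -2.2356*z^4 - 22.1112*z^3 - 14.4254*z^2 + 0.3864*z + 1.037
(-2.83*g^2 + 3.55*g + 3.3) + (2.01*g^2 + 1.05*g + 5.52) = -0.82*g^2 + 4.6*g + 8.82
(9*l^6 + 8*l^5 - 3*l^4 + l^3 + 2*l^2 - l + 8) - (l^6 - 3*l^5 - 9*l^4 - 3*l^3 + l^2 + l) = 8*l^6 + 11*l^5 + 6*l^4 + 4*l^3 + l^2 - 2*l + 8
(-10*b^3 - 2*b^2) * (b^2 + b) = -10*b^5 - 12*b^4 - 2*b^3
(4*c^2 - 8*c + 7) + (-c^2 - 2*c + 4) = 3*c^2 - 10*c + 11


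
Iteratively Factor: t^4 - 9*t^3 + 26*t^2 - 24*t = (t - 4)*(t^3 - 5*t^2 + 6*t) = t*(t - 4)*(t^2 - 5*t + 6) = t*(t - 4)*(t - 2)*(t - 3)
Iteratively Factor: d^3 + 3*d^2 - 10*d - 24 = (d + 2)*(d^2 + d - 12) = (d + 2)*(d + 4)*(d - 3)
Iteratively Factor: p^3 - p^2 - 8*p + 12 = (p + 3)*(p^2 - 4*p + 4) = (p - 2)*(p + 3)*(p - 2)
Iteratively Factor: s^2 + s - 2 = (s + 2)*(s - 1)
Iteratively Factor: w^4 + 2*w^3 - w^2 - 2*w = (w + 2)*(w^3 - w) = (w - 1)*(w + 2)*(w^2 + w) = w*(w - 1)*(w + 2)*(w + 1)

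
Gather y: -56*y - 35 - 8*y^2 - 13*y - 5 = -8*y^2 - 69*y - 40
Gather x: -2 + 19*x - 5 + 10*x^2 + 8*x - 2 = 10*x^2 + 27*x - 9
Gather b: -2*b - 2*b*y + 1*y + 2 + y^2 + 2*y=b*(-2*y - 2) + y^2 + 3*y + 2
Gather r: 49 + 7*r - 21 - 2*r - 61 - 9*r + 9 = -4*r - 24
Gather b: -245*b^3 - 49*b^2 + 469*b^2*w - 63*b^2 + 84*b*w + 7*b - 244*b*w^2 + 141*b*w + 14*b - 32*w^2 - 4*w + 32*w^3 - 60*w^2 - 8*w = -245*b^3 + b^2*(469*w - 112) + b*(-244*w^2 + 225*w + 21) + 32*w^3 - 92*w^2 - 12*w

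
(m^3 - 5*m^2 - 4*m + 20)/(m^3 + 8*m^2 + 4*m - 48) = (m^2 - 3*m - 10)/(m^2 + 10*m + 24)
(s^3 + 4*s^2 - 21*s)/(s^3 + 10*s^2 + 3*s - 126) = s/(s + 6)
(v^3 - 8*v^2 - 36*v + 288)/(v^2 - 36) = v - 8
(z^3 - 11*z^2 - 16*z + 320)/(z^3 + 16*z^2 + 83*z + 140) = (z^2 - 16*z + 64)/(z^2 + 11*z + 28)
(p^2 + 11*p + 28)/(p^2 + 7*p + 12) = (p + 7)/(p + 3)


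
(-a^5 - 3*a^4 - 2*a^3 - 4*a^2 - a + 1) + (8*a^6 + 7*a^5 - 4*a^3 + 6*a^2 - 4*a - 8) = 8*a^6 + 6*a^5 - 3*a^4 - 6*a^3 + 2*a^2 - 5*a - 7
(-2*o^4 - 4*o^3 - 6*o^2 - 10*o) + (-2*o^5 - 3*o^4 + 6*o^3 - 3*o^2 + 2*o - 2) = -2*o^5 - 5*o^4 + 2*o^3 - 9*o^2 - 8*o - 2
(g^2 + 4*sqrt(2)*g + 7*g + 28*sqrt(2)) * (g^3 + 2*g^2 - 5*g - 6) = g^5 + 4*sqrt(2)*g^4 + 9*g^4 + 9*g^3 + 36*sqrt(2)*g^3 - 41*g^2 + 36*sqrt(2)*g^2 - 164*sqrt(2)*g - 42*g - 168*sqrt(2)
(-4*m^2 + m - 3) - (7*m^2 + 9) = -11*m^2 + m - 12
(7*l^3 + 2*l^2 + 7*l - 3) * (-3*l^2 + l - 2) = -21*l^5 + l^4 - 33*l^3 + 12*l^2 - 17*l + 6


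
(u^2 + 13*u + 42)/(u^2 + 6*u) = (u + 7)/u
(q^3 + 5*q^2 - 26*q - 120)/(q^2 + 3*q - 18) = (q^2 - q - 20)/(q - 3)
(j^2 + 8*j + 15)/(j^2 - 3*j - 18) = (j + 5)/(j - 6)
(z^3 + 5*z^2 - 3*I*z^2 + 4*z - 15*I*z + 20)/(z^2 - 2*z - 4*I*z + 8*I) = (z^2 + z*(5 + I) + 5*I)/(z - 2)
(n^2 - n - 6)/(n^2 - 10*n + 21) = (n + 2)/(n - 7)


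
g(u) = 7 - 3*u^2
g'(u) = -6*u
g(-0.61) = 5.88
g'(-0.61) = 3.66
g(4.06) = -42.45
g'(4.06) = -24.36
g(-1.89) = -3.72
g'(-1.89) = 11.34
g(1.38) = 1.29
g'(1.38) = -8.28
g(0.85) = 4.83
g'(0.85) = -5.10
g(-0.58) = 5.99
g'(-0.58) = 3.48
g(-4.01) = -41.24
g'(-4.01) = 24.06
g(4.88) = -64.44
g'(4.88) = -29.28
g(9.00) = -236.00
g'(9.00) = -54.00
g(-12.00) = -425.00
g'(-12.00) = 72.00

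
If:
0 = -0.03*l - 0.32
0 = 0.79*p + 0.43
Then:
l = -10.67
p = -0.54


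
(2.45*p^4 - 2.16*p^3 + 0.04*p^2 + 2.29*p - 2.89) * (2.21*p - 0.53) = 5.4145*p^5 - 6.0721*p^4 + 1.2332*p^3 + 5.0397*p^2 - 7.6006*p + 1.5317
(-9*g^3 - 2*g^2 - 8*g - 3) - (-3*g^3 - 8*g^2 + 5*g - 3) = -6*g^3 + 6*g^2 - 13*g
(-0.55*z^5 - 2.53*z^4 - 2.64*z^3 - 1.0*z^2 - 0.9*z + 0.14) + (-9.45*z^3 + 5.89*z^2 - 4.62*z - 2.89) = -0.55*z^5 - 2.53*z^4 - 12.09*z^3 + 4.89*z^2 - 5.52*z - 2.75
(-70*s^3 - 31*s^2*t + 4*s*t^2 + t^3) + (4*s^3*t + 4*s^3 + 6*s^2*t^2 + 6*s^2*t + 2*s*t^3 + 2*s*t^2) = 4*s^3*t - 66*s^3 + 6*s^2*t^2 - 25*s^2*t + 2*s*t^3 + 6*s*t^2 + t^3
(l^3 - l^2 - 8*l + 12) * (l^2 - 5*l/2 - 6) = l^5 - 7*l^4/2 - 23*l^3/2 + 38*l^2 + 18*l - 72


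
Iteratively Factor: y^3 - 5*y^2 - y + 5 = (y + 1)*(y^2 - 6*y + 5) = (y - 1)*(y + 1)*(y - 5)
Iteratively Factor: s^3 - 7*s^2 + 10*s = (s - 2)*(s^2 - 5*s) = s*(s - 2)*(s - 5)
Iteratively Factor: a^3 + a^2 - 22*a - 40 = (a - 5)*(a^2 + 6*a + 8) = (a - 5)*(a + 2)*(a + 4)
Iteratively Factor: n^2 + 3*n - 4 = (n - 1)*(n + 4)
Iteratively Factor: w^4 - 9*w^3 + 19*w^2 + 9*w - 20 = (w - 5)*(w^3 - 4*w^2 - w + 4) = (w - 5)*(w - 1)*(w^2 - 3*w - 4) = (w - 5)*(w - 1)*(w + 1)*(w - 4)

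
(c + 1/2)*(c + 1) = c^2 + 3*c/2 + 1/2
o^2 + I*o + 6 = (o - 2*I)*(o + 3*I)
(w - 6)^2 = w^2 - 12*w + 36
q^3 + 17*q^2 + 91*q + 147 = (q + 3)*(q + 7)^2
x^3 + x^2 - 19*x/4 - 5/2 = (x - 2)*(x + 1/2)*(x + 5/2)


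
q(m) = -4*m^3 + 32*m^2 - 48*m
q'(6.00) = -96.00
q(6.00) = 0.00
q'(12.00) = -1008.00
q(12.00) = -2880.00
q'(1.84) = 29.13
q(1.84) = -4.90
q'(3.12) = 34.87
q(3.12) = 40.26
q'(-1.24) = -145.81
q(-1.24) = 116.35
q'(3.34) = 31.89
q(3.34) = 47.62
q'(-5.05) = -677.23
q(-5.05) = 1573.63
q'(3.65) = 25.73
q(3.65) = 56.61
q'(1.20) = 11.52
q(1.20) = -18.43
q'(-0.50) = -83.00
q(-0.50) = 32.50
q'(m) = -12*m^2 + 64*m - 48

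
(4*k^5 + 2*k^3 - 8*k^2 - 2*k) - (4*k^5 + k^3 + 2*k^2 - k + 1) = k^3 - 10*k^2 - k - 1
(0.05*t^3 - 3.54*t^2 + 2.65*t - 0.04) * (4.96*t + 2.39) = 0.248*t^4 - 17.4389*t^3 + 4.6834*t^2 + 6.1351*t - 0.0956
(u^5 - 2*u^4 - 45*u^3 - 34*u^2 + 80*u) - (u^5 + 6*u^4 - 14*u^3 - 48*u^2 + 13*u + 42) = -8*u^4 - 31*u^3 + 14*u^2 + 67*u - 42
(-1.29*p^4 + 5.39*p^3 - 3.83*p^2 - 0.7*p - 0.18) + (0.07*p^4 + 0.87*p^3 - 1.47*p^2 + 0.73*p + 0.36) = -1.22*p^4 + 6.26*p^3 - 5.3*p^2 + 0.03*p + 0.18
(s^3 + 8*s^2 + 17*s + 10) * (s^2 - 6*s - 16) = s^5 + 2*s^4 - 47*s^3 - 220*s^2 - 332*s - 160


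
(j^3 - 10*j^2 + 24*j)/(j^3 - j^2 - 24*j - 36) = j*(j - 4)/(j^2 + 5*j + 6)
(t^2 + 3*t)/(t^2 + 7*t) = (t + 3)/(t + 7)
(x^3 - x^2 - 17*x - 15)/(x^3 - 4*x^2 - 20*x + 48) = (x^3 - x^2 - 17*x - 15)/(x^3 - 4*x^2 - 20*x + 48)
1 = 1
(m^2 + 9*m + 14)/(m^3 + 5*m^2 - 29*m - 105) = (m + 2)/(m^2 - 2*m - 15)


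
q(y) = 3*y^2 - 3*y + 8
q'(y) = 6*y - 3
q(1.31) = 9.22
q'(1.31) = 4.86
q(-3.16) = 47.44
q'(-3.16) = -21.96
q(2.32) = 17.19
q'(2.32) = 10.92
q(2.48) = 19.01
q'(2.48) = 11.88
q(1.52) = 10.37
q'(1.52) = 6.12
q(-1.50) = 19.25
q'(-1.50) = -12.00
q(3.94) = 42.75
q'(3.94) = 20.64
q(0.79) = 7.50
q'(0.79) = 1.74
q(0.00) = 8.00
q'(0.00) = -3.00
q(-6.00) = 134.00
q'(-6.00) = -39.00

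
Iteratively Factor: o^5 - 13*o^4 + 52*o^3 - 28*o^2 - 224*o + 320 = (o - 2)*(o^4 - 11*o^3 + 30*o^2 + 32*o - 160) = (o - 2)*(o + 2)*(o^3 - 13*o^2 + 56*o - 80) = (o - 4)*(o - 2)*(o + 2)*(o^2 - 9*o + 20) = (o - 4)^2*(o - 2)*(o + 2)*(o - 5)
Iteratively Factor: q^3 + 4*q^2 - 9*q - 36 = (q - 3)*(q^2 + 7*q + 12) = (q - 3)*(q + 4)*(q + 3)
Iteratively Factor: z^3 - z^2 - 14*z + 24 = (z - 3)*(z^2 + 2*z - 8) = (z - 3)*(z - 2)*(z + 4)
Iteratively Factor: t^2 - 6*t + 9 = (t - 3)*(t - 3)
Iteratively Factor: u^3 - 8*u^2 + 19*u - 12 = (u - 1)*(u^2 - 7*u + 12) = (u - 3)*(u - 1)*(u - 4)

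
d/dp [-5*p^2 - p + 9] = -10*p - 1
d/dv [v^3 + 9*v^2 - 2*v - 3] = 3*v^2 + 18*v - 2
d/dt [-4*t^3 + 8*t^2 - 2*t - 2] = -12*t^2 + 16*t - 2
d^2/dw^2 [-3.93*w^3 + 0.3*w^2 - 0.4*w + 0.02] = 0.6 - 23.58*w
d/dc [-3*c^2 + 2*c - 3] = 2 - 6*c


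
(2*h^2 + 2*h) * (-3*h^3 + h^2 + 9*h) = -6*h^5 - 4*h^4 + 20*h^3 + 18*h^2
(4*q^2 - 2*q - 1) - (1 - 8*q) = 4*q^2 + 6*q - 2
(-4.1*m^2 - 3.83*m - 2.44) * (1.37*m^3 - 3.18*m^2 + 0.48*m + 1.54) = -5.617*m^5 + 7.7909*m^4 + 6.8686*m^3 - 0.393199999999999*m^2 - 7.0694*m - 3.7576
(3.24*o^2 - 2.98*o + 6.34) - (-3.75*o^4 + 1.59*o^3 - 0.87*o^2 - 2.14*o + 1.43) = 3.75*o^4 - 1.59*o^3 + 4.11*o^2 - 0.84*o + 4.91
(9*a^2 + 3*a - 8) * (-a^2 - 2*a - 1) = -9*a^4 - 21*a^3 - 7*a^2 + 13*a + 8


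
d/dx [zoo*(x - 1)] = zoo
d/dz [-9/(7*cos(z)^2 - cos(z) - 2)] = 9*(1 - 14*cos(z))*sin(z)/(-7*cos(z)^2 + cos(z) + 2)^2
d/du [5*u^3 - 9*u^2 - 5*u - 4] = 15*u^2 - 18*u - 5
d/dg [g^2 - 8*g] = 2*g - 8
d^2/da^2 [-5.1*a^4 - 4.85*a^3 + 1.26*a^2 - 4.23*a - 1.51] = -61.2*a^2 - 29.1*a + 2.52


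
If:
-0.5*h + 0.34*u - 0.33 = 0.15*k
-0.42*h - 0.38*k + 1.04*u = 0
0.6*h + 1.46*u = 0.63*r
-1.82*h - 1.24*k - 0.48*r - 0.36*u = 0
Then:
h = -1.03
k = 1.66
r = -0.54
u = 0.19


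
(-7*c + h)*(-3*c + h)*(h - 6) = 21*c^2*h - 126*c^2 - 10*c*h^2 + 60*c*h + h^3 - 6*h^2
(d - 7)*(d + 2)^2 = d^3 - 3*d^2 - 24*d - 28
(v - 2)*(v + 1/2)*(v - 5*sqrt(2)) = v^3 - 5*sqrt(2)*v^2 - 3*v^2/2 - v + 15*sqrt(2)*v/2 + 5*sqrt(2)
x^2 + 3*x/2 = x*(x + 3/2)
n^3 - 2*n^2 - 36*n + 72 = (n - 6)*(n - 2)*(n + 6)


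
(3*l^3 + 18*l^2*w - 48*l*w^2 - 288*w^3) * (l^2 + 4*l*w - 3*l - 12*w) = 3*l^5 + 30*l^4*w - 9*l^4 + 24*l^3*w^2 - 90*l^3*w - 480*l^2*w^3 - 72*l^2*w^2 - 1152*l*w^4 + 1440*l*w^3 + 3456*w^4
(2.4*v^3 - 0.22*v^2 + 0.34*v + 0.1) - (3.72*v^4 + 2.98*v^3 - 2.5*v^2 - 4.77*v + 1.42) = -3.72*v^4 - 0.58*v^3 + 2.28*v^2 + 5.11*v - 1.32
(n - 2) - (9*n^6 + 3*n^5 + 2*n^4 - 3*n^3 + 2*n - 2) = -9*n^6 - 3*n^5 - 2*n^4 + 3*n^3 - n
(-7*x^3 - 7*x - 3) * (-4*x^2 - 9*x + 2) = 28*x^5 + 63*x^4 + 14*x^3 + 75*x^2 + 13*x - 6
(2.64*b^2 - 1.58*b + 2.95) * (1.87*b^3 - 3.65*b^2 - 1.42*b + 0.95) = 4.9368*b^5 - 12.5906*b^4 + 7.5347*b^3 - 6.0159*b^2 - 5.69*b + 2.8025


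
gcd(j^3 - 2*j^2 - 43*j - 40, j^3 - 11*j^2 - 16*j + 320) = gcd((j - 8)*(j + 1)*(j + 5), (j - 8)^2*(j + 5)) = j^2 - 3*j - 40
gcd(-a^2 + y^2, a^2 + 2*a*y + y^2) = a + y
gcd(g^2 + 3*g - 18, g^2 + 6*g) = g + 6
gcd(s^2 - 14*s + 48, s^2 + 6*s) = 1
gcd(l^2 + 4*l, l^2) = l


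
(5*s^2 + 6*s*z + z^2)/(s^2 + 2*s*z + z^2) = (5*s + z)/(s + z)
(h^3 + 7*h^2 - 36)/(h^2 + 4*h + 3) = (h^2 + 4*h - 12)/(h + 1)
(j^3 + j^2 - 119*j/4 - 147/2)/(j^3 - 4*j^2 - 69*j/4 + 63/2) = (2*j + 7)/(2*j - 3)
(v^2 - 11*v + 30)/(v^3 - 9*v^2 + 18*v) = (v - 5)/(v*(v - 3))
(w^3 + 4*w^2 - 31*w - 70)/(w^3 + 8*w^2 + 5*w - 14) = (w - 5)/(w - 1)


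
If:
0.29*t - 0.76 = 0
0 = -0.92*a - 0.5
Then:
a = -0.54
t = 2.62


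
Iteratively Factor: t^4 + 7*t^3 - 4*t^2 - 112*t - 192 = (t + 4)*(t^3 + 3*t^2 - 16*t - 48) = (t - 4)*(t + 4)*(t^2 + 7*t + 12) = (t - 4)*(t + 4)^2*(t + 3)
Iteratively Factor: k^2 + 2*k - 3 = (k + 3)*(k - 1)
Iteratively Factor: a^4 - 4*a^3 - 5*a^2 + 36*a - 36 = (a - 2)*(a^3 - 2*a^2 - 9*a + 18) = (a - 2)*(a + 3)*(a^2 - 5*a + 6) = (a - 2)^2*(a + 3)*(a - 3)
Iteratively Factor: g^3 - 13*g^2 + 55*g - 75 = (g - 5)*(g^2 - 8*g + 15) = (g - 5)^2*(g - 3)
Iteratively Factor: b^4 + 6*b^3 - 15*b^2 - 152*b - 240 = (b + 4)*(b^3 + 2*b^2 - 23*b - 60) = (b - 5)*(b + 4)*(b^2 + 7*b + 12) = (b - 5)*(b + 4)^2*(b + 3)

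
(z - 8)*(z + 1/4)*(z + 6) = z^3 - 7*z^2/4 - 97*z/2 - 12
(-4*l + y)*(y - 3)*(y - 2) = -4*l*y^2 + 20*l*y - 24*l + y^3 - 5*y^2 + 6*y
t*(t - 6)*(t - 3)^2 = t^4 - 12*t^3 + 45*t^2 - 54*t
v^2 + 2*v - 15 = (v - 3)*(v + 5)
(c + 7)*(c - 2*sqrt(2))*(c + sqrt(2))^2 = c^4 + 7*c^3 - 6*c^2 - 42*c - 4*sqrt(2)*c - 28*sqrt(2)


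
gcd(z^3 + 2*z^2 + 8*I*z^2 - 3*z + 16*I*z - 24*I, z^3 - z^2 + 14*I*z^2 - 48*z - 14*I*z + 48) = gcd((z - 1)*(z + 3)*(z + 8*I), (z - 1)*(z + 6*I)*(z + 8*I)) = z^2 + z*(-1 + 8*I) - 8*I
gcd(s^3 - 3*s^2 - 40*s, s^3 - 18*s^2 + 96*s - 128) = s - 8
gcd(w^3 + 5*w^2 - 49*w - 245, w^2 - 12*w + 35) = w - 7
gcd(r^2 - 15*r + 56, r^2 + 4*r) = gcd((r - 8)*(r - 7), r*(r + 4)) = 1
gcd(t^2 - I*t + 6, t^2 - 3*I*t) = t - 3*I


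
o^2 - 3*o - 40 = (o - 8)*(o + 5)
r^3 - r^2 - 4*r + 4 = (r - 2)*(r - 1)*(r + 2)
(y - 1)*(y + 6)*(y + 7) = y^3 + 12*y^2 + 29*y - 42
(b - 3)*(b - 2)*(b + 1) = b^3 - 4*b^2 + b + 6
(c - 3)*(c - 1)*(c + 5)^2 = c^4 + 6*c^3 - 12*c^2 - 70*c + 75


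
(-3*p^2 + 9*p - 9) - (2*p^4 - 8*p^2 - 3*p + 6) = -2*p^4 + 5*p^2 + 12*p - 15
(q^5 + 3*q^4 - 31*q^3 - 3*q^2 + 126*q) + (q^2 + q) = q^5 + 3*q^4 - 31*q^3 - 2*q^2 + 127*q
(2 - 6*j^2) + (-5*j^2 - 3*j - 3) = -11*j^2 - 3*j - 1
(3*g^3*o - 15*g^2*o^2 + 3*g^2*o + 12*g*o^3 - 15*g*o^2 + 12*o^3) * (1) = 3*g^3*o - 15*g^2*o^2 + 3*g^2*o + 12*g*o^3 - 15*g*o^2 + 12*o^3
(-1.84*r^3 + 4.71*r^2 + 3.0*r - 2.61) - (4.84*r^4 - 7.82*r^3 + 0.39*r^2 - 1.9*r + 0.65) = -4.84*r^4 + 5.98*r^3 + 4.32*r^2 + 4.9*r - 3.26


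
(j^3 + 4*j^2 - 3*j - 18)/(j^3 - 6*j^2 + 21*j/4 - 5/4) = 4*(j^3 + 4*j^2 - 3*j - 18)/(4*j^3 - 24*j^2 + 21*j - 5)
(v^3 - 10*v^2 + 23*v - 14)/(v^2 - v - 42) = (v^2 - 3*v + 2)/(v + 6)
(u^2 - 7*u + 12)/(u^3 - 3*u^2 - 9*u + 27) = (u - 4)/(u^2 - 9)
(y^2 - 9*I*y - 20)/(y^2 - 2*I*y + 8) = (y - 5*I)/(y + 2*I)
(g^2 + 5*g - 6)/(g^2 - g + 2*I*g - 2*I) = (g + 6)/(g + 2*I)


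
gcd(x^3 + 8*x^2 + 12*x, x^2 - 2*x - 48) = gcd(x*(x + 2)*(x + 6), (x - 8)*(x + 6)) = x + 6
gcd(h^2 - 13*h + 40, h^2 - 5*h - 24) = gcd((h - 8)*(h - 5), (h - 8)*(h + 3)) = h - 8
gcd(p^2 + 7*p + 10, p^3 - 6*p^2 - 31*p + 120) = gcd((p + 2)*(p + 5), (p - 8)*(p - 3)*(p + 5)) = p + 5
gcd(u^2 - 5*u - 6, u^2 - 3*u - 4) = u + 1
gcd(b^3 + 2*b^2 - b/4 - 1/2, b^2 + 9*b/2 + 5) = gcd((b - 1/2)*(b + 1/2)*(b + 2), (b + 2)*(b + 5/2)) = b + 2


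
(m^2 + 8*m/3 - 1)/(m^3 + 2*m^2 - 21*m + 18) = (m^2 + 8*m/3 - 1)/(m^3 + 2*m^2 - 21*m + 18)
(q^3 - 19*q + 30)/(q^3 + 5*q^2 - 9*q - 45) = (q - 2)/(q + 3)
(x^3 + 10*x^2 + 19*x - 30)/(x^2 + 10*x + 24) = (x^2 + 4*x - 5)/(x + 4)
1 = 1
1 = 1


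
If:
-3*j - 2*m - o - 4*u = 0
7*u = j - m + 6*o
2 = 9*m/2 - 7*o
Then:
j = -419*u/83 - 52/83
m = 350*u/83 + 68/83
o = 225*u/83 + 20/83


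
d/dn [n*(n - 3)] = 2*n - 3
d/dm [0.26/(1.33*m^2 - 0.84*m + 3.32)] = (0.2184 - 0.6916*m)/(1.33*m^2 - 0.84*m + 3.32)^2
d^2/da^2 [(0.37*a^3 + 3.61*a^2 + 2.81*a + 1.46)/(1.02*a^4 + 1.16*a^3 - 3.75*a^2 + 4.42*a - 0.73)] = (0.769896000000001*a^9 + 22.535064*a^8 + 69.2019*a^7 + 100.773572*a^6 - 190.052748*a^5 - 269.081928*a^4 + 191.67592*a^3 + 143.243958*a^2 - 182.750244*a + 71.033818)/(1.061208*a^12 + 3.620592*a^11 - 7.586964*a^10 - 11.2654*a^9 + 56.993238*a^8 - 39.84126*a^7 - 94.508355*a^6 + 253.76163*a^5 - 271.407837*a^4 + 160.80388*a^3 - 48.779841*a^2 + 7.066254*a - 0.389017)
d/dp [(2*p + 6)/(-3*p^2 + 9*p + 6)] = 2*(p^2 + 6*p - 7)/(3*(p^4 - 6*p^3 + 5*p^2 + 12*p + 4))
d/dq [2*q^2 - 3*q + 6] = 4*q - 3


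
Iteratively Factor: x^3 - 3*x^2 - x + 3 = (x - 1)*(x^2 - 2*x - 3) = (x - 3)*(x - 1)*(x + 1)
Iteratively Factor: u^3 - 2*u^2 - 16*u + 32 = (u - 2)*(u^2 - 16) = (u - 4)*(u - 2)*(u + 4)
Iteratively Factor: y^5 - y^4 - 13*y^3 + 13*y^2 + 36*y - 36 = (y + 3)*(y^4 - 4*y^3 - y^2 + 16*y - 12) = (y + 2)*(y + 3)*(y^3 - 6*y^2 + 11*y - 6) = (y - 1)*(y + 2)*(y + 3)*(y^2 - 5*y + 6) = (y - 2)*(y - 1)*(y + 2)*(y + 3)*(y - 3)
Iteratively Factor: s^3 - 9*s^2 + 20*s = (s - 4)*(s^2 - 5*s) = (s - 5)*(s - 4)*(s)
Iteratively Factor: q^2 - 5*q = (q - 5)*(q)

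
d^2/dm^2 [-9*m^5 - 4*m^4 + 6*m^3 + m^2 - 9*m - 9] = -180*m^3 - 48*m^2 + 36*m + 2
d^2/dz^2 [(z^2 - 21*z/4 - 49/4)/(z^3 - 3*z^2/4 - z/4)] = 2*(64*z^6 - 1008*z^5 - 3900*z^4 + 4419*z^3 - 735*z^2 - 441*z - 49)/(z^3*(64*z^6 - 144*z^5 + 60*z^4 + 45*z^3 - 15*z^2 - 9*z - 1))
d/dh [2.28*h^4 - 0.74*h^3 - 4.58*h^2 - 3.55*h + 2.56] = 9.12*h^3 - 2.22*h^2 - 9.16*h - 3.55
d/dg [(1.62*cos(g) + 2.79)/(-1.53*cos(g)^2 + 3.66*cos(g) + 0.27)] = (-2.4786*cos(g)^2 - 8.5374*cos(g) + 9.774)*sin(g)/(2.3409*cos(g)^4 - 11.1996*cos(g)^3 + 12.5694*cos(g)^2 + 1.9764*cos(g) + 0.0729)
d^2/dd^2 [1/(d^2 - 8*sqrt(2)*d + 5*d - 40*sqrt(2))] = 2*(-d^2 - 5*d + 8*sqrt(2)*d + (2*d - 8*sqrt(2) + 5)^2 + 40*sqrt(2))/(d^2 - 8*sqrt(2)*d + 5*d - 40*sqrt(2))^3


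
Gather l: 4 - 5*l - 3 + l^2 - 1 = l^2 - 5*l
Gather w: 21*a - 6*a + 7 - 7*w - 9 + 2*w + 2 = 15*a - 5*w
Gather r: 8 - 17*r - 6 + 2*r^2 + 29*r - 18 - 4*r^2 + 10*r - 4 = -2*r^2 + 22*r - 20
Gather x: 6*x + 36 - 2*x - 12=4*x + 24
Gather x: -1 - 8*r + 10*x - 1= -8*r + 10*x - 2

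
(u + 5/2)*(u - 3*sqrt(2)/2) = u^2 - 3*sqrt(2)*u/2 + 5*u/2 - 15*sqrt(2)/4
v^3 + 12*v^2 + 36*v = v*(v + 6)^2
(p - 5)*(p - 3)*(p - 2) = p^3 - 10*p^2 + 31*p - 30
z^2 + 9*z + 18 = (z + 3)*(z + 6)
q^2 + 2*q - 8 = (q - 2)*(q + 4)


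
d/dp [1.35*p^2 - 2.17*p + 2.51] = 2.7*p - 2.17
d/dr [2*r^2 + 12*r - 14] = 4*r + 12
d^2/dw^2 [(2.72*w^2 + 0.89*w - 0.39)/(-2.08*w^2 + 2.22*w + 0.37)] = (1.4210854715202e-14*w^4 - 32.820736*w^3 - 2.436096*w^2 - 14.914848*w + 5.161796)/(8.998912*w^6 - 28.813824*w^5 + 25.950912*w^4 - 0.689976000000001*w^3 - 4.616268*w^2 - 0.911754*w - 0.050653)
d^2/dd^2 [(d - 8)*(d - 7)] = 2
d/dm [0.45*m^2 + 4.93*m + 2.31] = 0.9*m + 4.93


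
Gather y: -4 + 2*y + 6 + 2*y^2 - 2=2*y^2 + 2*y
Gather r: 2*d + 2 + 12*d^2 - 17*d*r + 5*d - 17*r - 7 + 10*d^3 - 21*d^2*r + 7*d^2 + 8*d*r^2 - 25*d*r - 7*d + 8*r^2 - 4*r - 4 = 10*d^3 + 19*d^2 + r^2*(8*d + 8) + r*(-21*d^2 - 42*d - 21) - 9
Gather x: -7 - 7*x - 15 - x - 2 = -8*x - 24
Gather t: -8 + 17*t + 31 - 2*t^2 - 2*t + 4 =-2*t^2 + 15*t + 27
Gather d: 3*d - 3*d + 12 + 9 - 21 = 0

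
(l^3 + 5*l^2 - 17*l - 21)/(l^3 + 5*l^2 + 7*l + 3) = (l^2 + 4*l - 21)/(l^2 + 4*l + 3)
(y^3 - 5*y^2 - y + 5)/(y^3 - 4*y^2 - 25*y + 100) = (y^2 - 1)/(y^2 + y - 20)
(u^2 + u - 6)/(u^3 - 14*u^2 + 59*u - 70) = (u + 3)/(u^2 - 12*u + 35)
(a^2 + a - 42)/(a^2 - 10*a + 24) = (a + 7)/(a - 4)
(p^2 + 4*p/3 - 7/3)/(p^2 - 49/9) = 3*(p - 1)/(3*p - 7)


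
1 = 1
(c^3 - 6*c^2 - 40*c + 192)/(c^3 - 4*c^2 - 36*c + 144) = (c - 8)/(c - 6)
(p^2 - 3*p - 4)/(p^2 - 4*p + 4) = (p^2 - 3*p - 4)/(p^2 - 4*p + 4)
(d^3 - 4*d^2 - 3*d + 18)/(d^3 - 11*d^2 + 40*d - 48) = (d^2 - d - 6)/(d^2 - 8*d + 16)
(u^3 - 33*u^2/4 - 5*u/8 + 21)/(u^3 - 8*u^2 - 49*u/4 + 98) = (8*u^2 - 2*u - 21)/(2*(4*u^2 - 49))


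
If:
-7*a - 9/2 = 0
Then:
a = -9/14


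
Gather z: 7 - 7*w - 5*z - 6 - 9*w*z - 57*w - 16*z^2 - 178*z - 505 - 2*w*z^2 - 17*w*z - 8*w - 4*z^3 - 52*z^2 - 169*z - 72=-72*w - 4*z^3 + z^2*(-2*w - 68) + z*(-26*w - 352) - 576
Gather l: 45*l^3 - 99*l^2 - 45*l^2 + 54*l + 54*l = 45*l^3 - 144*l^2 + 108*l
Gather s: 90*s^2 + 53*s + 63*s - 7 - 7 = 90*s^2 + 116*s - 14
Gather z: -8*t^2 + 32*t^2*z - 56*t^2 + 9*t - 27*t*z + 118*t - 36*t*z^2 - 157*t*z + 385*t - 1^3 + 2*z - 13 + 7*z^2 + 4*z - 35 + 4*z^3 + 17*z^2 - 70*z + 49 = -64*t^2 + 512*t + 4*z^3 + z^2*(24 - 36*t) + z*(32*t^2 - 184*t - 64)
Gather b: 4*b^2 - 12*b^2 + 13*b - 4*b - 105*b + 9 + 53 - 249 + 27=-8*b^2 - 96*b - 160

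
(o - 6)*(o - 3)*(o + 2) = o^3 - 7*o^2 + 36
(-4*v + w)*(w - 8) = -4*v*w + 32*v + w^2 - 8*w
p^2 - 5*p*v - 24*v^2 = (p - 8*v)*(p + 3*v)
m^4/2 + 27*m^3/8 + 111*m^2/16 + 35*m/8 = m*(m/2 + 1)*(m + 5/4)*(m + 7/2)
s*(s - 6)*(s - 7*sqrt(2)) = s^3 - 7*sqrt(2)*s^2 - 6*s^2 + 42*sqrt(2)*s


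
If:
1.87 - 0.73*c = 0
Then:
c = 2.56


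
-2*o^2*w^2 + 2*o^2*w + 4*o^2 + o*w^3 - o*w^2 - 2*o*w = (-2*o + w)*(w - 2)*(o*w + o)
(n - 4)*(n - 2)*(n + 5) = n^3 - n^2 - 22*n + 40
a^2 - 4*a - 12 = (a - 6)*(a + 2)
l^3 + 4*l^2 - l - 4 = (l - 1)*(l + 1)*(l + 4)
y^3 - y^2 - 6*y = y*(y - 3)*(y + 2)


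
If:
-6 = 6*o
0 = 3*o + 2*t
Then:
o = -1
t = 3/2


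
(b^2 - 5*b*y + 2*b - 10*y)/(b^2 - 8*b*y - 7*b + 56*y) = (b^2 - 5*b*y + 2*b - 10*y)/(b^2 - 8*b*y - 7*b + 56*y)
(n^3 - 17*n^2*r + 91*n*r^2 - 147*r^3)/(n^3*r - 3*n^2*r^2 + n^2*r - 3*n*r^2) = (n^2 - 14*n*r + 49*r^2)/(n*r*(n + 1))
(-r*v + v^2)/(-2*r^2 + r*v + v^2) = v/(2*r + v)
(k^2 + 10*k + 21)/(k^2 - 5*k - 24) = (k + 7)/(k - 8)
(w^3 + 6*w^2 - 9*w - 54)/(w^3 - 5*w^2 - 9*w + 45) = (w + 6)/(w - 5)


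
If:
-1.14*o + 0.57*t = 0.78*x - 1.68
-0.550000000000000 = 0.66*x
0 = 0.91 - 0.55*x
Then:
No Solution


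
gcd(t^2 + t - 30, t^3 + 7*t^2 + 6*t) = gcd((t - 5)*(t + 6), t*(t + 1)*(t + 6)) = t + 6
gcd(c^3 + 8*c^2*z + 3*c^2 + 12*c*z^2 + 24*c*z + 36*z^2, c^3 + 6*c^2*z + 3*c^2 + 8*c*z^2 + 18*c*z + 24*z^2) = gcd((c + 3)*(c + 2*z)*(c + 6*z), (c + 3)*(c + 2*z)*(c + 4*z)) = c^2 + 2*c*z + 3*c + 6*z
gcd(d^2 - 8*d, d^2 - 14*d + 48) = d - 8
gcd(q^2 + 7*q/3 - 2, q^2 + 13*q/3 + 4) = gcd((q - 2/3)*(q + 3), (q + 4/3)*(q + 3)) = q + 3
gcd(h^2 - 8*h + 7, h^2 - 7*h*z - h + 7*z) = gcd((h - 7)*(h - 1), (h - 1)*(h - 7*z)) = h - 1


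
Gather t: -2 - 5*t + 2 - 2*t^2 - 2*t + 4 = -2*t^2 - 7*t + 4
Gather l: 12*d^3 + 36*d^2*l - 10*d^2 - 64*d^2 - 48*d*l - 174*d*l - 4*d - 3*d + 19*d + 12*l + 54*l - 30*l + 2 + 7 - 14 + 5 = 12*d^3 - 74*d^2 + 12*d + l*(36*d^2 - 222*d + 36)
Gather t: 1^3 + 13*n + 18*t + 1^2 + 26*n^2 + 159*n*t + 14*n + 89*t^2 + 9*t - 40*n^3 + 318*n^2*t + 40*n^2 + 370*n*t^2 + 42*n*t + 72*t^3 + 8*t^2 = -40*n^3 + 66*n^2 + 27*n + 72*t^3 + t^2*(370*n + 97) + t*(318*n^2 + 201*n + 27) + 2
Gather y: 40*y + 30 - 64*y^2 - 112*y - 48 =-64*y^2 - 72*y - 18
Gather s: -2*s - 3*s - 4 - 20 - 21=-5*s - 45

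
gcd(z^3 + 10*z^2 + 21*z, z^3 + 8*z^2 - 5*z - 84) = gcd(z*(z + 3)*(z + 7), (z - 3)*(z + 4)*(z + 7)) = z + 7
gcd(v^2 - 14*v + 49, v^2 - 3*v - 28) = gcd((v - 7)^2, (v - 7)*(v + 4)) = v - 7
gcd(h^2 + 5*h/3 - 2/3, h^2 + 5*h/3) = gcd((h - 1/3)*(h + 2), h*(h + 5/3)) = 1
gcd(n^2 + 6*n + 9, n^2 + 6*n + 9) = n^2 + 6*n + 9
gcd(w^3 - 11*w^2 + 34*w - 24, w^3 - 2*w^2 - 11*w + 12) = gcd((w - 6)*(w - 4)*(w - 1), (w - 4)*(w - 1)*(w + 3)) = w^2 - 5*w + 4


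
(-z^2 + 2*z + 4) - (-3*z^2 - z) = 2*z^2 + 3*z + 4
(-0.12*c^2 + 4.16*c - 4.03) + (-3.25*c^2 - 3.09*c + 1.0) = -3.37*c^2 + 1.07*c - 3.03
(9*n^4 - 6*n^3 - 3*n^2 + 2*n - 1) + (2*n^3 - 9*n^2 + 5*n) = 9*n^4 - 4*n^3 - 12*n^2 + 7*n - 1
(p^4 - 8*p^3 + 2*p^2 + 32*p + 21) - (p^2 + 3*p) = p^4 - 8*p^3 + p^2 + 29*p + 21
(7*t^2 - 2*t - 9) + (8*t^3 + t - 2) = 8*t^3 + 7*t^2 - t - 11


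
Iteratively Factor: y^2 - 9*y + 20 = (y - 5)*(y - 4)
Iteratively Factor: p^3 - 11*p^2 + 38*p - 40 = (p - 2)*(p^2 - 9*p + 20) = (p - 4)*(p - 2)*(p - 5)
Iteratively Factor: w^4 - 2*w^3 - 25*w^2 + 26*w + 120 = (w - 3)*(w^3 + w^2 - 22*w - 40) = (w - 3)*(w + 4)*(w^2 - 3*w - 10) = (w - 5)*(w - 3)*(w + 4)*(w + 2)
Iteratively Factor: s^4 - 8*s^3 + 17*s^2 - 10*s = (s)*(s^3 - 8*s^2 + 17*s - 10) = s*(s - 5)*(s^2 - 3*s + 2) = s*(s - 5)*(s - 2)*(s - 1)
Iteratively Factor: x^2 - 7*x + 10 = (x - 5)*(x - 2)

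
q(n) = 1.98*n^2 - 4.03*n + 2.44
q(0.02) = 2.36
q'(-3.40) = -17.49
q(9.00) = 126.55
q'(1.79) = 3.06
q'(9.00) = 31.61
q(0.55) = 0.82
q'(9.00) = 31.61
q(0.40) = 1.14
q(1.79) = 1.57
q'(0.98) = -0.15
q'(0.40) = -2.45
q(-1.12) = 9.44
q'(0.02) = -3.95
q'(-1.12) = -8.47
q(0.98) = 0.39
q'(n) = 3.96*n - 4.03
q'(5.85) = 19.14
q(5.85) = 46.63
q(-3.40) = 39.03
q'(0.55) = -1.85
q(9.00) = 126.55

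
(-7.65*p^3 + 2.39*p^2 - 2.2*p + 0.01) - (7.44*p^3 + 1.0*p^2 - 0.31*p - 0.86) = -15.09*p^3 + 1.39*p^2 - 1.89*p + 0.87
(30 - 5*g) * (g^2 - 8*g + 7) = -5*g^3 + 70*g^2 - 275*g + 210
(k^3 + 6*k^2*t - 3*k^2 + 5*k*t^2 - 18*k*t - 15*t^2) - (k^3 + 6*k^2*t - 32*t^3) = -3*k^2 + 5*k*t^2 - 18*k*t + 32*t^3 - 15*t^2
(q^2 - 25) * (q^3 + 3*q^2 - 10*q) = q^5 + 3*q^4 - 35*q^3 - 75*q^2 + 250*q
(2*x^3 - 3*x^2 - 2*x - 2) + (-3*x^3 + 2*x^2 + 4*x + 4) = -x^3 - x^2 + 2*x + 2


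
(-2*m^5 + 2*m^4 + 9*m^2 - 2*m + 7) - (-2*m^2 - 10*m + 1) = -2*m^5 + 2*m^4 + 11*m^2 + 8*m + 6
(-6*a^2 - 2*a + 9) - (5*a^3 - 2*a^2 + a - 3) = -5*a^3 - 4*a^2 - 3*a + 12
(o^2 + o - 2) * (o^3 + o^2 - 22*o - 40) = o^5 + 2*o^4 - 23*o^3 - 64*o^2 + 4*o + 80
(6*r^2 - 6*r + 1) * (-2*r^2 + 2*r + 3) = -12*r^4 + 24*r^3 + 4*r^2 - 16*r + 3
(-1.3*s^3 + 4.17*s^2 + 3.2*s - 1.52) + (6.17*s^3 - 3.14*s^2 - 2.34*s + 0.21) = 4.87*s^3 + 1.03*s^2 + 0.86*s - 1.31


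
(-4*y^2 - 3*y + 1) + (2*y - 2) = -4*y^2 - y - 1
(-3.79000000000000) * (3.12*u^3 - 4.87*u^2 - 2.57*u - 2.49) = -11.8248*u^3 + 18.4573*u^2 + 9.7403*u + 9.4371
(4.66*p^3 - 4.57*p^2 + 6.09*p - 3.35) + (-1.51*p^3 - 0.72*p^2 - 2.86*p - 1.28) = 3.15*p^3 - 5.29*p^2 + 3.23*p - 4.63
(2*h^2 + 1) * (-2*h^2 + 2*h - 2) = -4*h^4 + 4*h^3 - 6*h^2 + 2*h - 2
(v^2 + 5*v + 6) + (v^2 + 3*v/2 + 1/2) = 2*v^2 + 13*v/2 + 13/2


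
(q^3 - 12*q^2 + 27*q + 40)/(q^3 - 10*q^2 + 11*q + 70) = (q^2 - 7*q - 8)/(q^2 - 5*q - 14)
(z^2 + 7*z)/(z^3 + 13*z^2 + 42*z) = 1/(z + 6)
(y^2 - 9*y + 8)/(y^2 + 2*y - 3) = (y - 8)/(y + 3)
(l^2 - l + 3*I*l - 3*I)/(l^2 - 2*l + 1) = (l + 3*I)/(l - 1)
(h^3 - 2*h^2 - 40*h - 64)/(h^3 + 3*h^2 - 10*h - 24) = (h - 8)/(h - 3)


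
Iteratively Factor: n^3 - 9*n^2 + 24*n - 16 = (n - 4)*(n^2 - 5*n + 4) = (n - 4)^2*(n - 1)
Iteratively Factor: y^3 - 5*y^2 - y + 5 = (y + 1)*(y^2 - 6*y + 5) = (y - 5)*(y + 1)*(y - 1)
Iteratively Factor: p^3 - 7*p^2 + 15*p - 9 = (p - 3)*(p^2 - 4*p + 3) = (p - 3)^2*(p - 1)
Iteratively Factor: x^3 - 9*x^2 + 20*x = (x - 5)*(x^2 - 4*x) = x*(x - 5)*(x - 4)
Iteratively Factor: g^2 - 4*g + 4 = (g - 2)*(g - 2)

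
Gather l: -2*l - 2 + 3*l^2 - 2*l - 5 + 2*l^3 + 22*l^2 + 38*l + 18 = 2*l^3 + 25*l^2 + 34*l + 11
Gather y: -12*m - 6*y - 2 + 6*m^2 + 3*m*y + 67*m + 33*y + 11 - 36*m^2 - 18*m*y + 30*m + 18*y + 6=-30*m^2 + 85*m + y*(45 - 15*m) + 15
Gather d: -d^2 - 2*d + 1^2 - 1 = -d^2 - 2*d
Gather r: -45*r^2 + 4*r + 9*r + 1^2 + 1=-45*r^2 + 13*r + 2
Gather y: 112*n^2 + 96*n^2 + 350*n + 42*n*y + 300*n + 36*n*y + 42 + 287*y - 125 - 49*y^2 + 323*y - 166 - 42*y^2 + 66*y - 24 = 208*n^2 + 650*n - 91*y^2 + y*(78*n + 676) - 273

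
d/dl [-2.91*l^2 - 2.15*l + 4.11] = -5.82*l - 2.15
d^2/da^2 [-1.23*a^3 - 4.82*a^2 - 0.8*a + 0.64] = -7.38*a - 9.64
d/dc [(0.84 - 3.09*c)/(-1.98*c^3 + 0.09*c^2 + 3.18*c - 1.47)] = (-12.2364*c^3 + 5.2677*c^2 - 0.151199999999999*c + 1.8711)/(3.9204*c^6 - 0.3564*c^5 - 12.5847*c^4 + 6.3936*c^3 + 9.8478*c^2 - 9.3492*c + 2.1609)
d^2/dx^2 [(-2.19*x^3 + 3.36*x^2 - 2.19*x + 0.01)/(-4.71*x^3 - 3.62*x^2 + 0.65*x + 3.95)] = (1.13686837721616e-13*x^7 - 223.757028*x^6 + 331.727184*x^5 + 648.583956*x^4 - 758.40906*x^3 + 233.792796*x^2 + 391.93062*x - 116.38888)/(104.487111*x^9 + 240.919326*x^8 + 141.906177*x^7 - 281.939437*x^6 - 423.673395*x^5 - 78.14124*x^4 + 275.9548*x^3 + 164.436525*x^2 - 30.424875*x - 61.629875)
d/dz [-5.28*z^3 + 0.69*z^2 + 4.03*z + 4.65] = -15.84*z^2 + 1.38*z + 4.03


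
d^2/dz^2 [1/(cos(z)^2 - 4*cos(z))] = (-(1 - cos(2*z))^2 - 15*cos(z) - 9*cos(2*z) + 3*cos(3*z) + 27)/((cos(z) - 4)^3*cos(z)^3)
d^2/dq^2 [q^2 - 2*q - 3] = 2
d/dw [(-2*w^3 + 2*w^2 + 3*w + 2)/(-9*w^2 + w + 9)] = (18*w^4 - 4*w^3 - 25*w^2 + 72*w + 25)/(81*w^4 - 18*w^3 - 161*w^2 + 18*w + 81)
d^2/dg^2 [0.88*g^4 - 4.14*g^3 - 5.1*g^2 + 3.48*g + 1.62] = 10.56*g^2 - 24.84*g - 10.2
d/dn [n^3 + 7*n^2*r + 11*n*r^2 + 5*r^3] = 3*n^2 + 14*n*r + 11*r^2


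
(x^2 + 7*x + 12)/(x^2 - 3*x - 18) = (x + 4)/(x - 6)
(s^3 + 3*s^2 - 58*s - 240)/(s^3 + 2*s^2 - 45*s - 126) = (s^2 - 3*s - 40)/(s^2 - 4*s - 21)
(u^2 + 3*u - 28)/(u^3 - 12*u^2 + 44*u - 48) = (u + 7)/(u^2 - 8*u + 12)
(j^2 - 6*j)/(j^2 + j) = (j - 6)/(j + 1)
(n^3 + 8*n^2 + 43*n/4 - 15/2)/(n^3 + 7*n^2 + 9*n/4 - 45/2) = (2*n - 1)/(2*n - 3)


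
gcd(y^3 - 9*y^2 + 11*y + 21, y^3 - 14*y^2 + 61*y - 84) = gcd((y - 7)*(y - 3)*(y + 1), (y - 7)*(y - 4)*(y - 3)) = y^2 - 10*y + 21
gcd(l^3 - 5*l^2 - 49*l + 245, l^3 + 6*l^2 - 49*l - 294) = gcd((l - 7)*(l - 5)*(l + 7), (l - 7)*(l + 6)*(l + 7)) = l^2 - 49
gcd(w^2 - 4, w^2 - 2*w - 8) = w + 2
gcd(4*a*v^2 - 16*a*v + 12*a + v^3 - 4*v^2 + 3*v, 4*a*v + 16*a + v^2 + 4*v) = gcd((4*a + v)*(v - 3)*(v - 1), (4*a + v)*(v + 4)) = 4*a + v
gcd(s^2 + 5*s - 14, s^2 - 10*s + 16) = s - 2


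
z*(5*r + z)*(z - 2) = 5*r*z^2 - 10*r*z + z^3 - 2*z^2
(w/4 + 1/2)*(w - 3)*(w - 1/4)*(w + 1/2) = w^4/4 - 3*w^3/16 - 51*w^2/32 - 11*w/32 + 3/16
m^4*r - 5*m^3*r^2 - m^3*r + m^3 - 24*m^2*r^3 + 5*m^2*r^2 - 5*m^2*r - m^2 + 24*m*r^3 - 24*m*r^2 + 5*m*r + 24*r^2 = (m - 1)*(m - 8*r)*(m + 3*r)*(m*r + 1)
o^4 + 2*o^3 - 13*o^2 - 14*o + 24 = (o - 3)*(o - 1)*(o + 2)*(o + 4)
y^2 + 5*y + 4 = (y + 1)*(y + 4)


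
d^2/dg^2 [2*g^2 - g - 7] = 4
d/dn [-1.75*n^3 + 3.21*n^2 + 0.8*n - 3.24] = -5.25*n^2 + 6.42*n + 0.8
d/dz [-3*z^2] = -6*z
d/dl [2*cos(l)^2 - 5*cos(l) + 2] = (5 - 4*cos(l))*sin(l)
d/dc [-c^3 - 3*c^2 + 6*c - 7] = -3*c^2 - 6*c + 6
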